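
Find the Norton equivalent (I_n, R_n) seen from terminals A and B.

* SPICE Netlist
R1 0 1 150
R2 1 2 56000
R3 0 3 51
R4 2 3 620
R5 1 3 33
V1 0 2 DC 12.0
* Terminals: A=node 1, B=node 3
Find the Thévenin equivalent first; then I_n = V_th/R_th and R_n = R_th.
Step 1 — V_th is the open-circuit voltage V_A - V_B (nothing connected across the terminals).
Nodal analysis, taking node 2 as the 0 V reference.
Source V1 fixes V_0 = 12 V.
KCL at each unknown node (sum of currents leaving = 0; resistances in Ω):
  Node 1: (V_1 - 12)/150 + (V_1 - 0)/56000 + (V_1 - V_3)/33 = 0
  Node 3: (V_3 - 12)/51 + (V_3 - 0)/620 + (V_3 - V_1)/33 = 0
Collecting terms (coefficients in siemens):
  0.03699·V_1 - 0.0303·V_3 = 0.08
  0.05152·V_3 - 0.0303·V_1 = 0.2353
Determinant D = (0.03699)(0.05152) - (-0.0303)(-0.0303) = 0.0009875
V_1 = [(0.08)(0.05152) - (-0.0303)(0.2353)]/D = 11.39 V
V_3 = [(0.03699)(0.2353) - (0.08)(-0.0303)]/D = 11.27 V
V_th = V_1 - V_3 = 11.39 - 11.27 = 0.1264 V
Step 2 — R_th: zero the source — replace V1 by a short circuit (node 2 merges into node 0) — and find the resistance seen between A (node 1) and B (node 3).
Reduce the network between node 1 (A) and node 3 (B) by series/parallel combination:
  Rp1 = R1 ‖ R2 (parallel, both between nodes 0 and 1) = 1/(1/150 + 1/56000) = 149.6 Ω
  Rp2 = R3 ‖ R4 (parallel, both between nodes 0 and 3) = 1/(1/51 + 1/620) = 47.12 Ω
  Rs1 = Rp1 + Rp2 (series, joined only at node 0) = 149.6 + 47.12 = 196.7 Ω
  Rp3 = R5 ‖ Rs1 (parallel, both between nodes 1 and 3) = 1/(1/33 + 1/196.7) = 28.26 Ω
R_th = 28.26 Ω
I_n = V_th/R_th = 0.1264/28.26 = 0.004473 A, and R_n = R_th = 28.26 Ω

Final answer: I_n = 0.004473 A, R_n = 28.26 Ω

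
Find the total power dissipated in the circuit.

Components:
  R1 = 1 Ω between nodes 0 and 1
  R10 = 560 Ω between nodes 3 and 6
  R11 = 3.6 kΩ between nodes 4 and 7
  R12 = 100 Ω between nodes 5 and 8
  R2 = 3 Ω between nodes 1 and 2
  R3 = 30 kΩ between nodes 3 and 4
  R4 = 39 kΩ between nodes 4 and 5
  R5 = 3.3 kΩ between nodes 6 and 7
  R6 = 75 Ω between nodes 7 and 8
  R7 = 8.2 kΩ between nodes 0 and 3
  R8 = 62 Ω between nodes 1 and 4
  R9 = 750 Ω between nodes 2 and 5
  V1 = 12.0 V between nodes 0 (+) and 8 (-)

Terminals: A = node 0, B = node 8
Nodal analysis, taking node 8 as the 0 V reference.
Source V1 fixes V_0 = 12 V.
KCL at each unknown node (sum of currents leaving = 0; resistances in Ω):
  Node 1: (V_1 - 12)/1 + (V_1 - V_2)/3 + (V_1 - V_4)/62 = 0
  Node 2: (V_2 - V_1)/3 + (V_2 - V_5)/750 = 0
  Node 3: (V_3 - V_4)/30000 + (V_3 - 12)/8200 + (V_3 - V_6)/560 = 0
  Node 4: (V_4 - V_3)/30000 + (V_4 - V_5)/39000 + (V_4 - V_1)/62 + (V_4 - V_7)/3600 = 0
  Node 5: (V_5 - V_4)/39000 + (V_5 - V_2)/750 + (V_5 - 0)/100 = 0
  Node 6: (V_6 - V_7)/3300 + (V_6 - V_3)/560 = 0
  Node 7: (V_7 - V_6)/3300 + (V_7 - 0)/75 + (V_7 - V_4)/3600 = 0
Collecting terms (coefficients in siemens):
  1.349·V_1 - 0.3333·V_2 - 0.01613·V_4 = 12
  0.3347·V_2 - 0.3333·V_1 - 0.001333·V_5 = 0
  0.001941·V_3 - 0.00003333·V_4 - 0.001786·V_6 = 0.001463
  0.01647·V_4 - 0.01613·V_1 - 0.00003333·V_3 - 0.00002564·V_5 - 0.0002778·V_7 = 0
  0.01136·V_5 - 0.001333·V_2 - 0.00002564·V_4 = 0
  0.002089·V_6 - 0.001786·V_3 - 0.000303·V_7 = 0
  0.01391·V_7 - 0.0002778·V_4 - 0.000303·V_6 = 0
Solving these 7 simultaneous equations (Gaussian elimination) gives:
  V_1 = 11.98 V, V_2 = 11.94 V, V_3 = 4.679 V, V_4 = 11.75 V
  V_5 = 1.428 V, V_6 = 4.047 V, V_7 = 0.3228 V
Power in each resistor, P = (ΔV)²/R:
  P_R1 = (12 - 11.98)²/1 = 0.000313 W
  P_R2 = (11.98 - 11.94)²/3 = 0.0005894 W
  P_R3 = (4.679 - 11.75)²/30000 = 0.001669 W
  P_R4 = (11.75 - 1.428)²/39000 = 0.002734 W
  P_R5 = (4.047 - 0.3228)²/3300 = 0.004203 W
  P_R6 = (0.3228 - 0)²/75 = 0.001389 W
  P_R7 = (12 - 4.679)²/8200 = 0.006536 W
  P_R8 = (11.98 - 11.75)²/62 = 0.0008378 W
  P_R9 = (11.94 - 1.428)²/750 = 0.1473 W
  P_R10 = (4.679 - 4.047)²/560 = 0.0007133 W
  P_R11 = (11.75 - 0.3228)²/3600 = 0.0363 W
  P_R12 = (1.428 - 0)²/100 = 0.02039 W
P_total = P_R1 + P_R2 + P_R3 + P_R4 + P_R5 + P_R6 + P_R7 + P_R8 + P_R9 + P_R10 + P_R11 + P_R12 = 0.223 W

Final answer: 0.223 W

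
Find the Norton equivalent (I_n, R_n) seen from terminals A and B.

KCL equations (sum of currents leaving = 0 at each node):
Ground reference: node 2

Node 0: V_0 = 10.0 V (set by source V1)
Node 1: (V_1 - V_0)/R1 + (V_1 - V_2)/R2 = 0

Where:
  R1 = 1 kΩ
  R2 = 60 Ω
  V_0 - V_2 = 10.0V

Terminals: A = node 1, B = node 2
Find the Thévenin equivalent first; then I_n = V_th/R_th and R_n = R_th.
Step 1 — V_th is the open-circuit voltage V_A - V_B (nothing connected across the terminals).
Nodal analysis, taking node 2 as the 0 V reference.
Source V1 fixes V_0 = 10 V.
KCL at each unknown node (sum of currents leaving = 0; resistances in Ω):
  Node 1: (V_1 - 10)/1000 + (V_1 - 0)/60 = 0
Collecting terms: 0.01767 × V_1 = 0.01  =>  V_1 = 0.566 V
V_th = V_1 - V_2 = 0.566 - 0 = 0.566 V
Step 2 — R_th: zero the source — replace V1 by a short circuit (node 2 merges into node 0) — and find the resistance seen between A (node 1) and B (node 0).
Reduce the network between node 1 (A) and node 0 (B) by series/parallel combination:
  Rp1 = R1 ‖ R2 (parallel, both between nodes 0 and 1) = 1/(1/1000 + 1/60) = 56.6 Ω
R_th = 56.6 Ω
I_n = V_th/R_th = 0.566/56.6 = 0.01 A, and R_n = R_th = 56.6 Ω

Final answer: I_n = 0.01 A, R_n = 56.6 Ω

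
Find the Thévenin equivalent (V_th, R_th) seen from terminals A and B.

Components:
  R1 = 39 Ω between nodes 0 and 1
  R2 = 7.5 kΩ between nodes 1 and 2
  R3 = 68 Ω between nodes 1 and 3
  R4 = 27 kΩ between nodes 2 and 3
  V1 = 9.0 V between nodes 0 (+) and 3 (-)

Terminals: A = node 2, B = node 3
Step 1 — V_th is the open-circuit voltage V_A - V_B (nothing connected across the terminals).
Nodal analysis, taking node 3 as the 0 V reference.
Source V1 fixes V_0 = 9 V.
KCL at each unknown node (sum of currents leaving = 0; resistances in Ω):
  Node 1: (V_1 - 9)/39 + (V_1 - V_2)/7500 + (V_1 - 0)/68 = 0
  Node 2: (V_2 - V_1)/7500 + (V_2 - 0)/27000 = 0
Collecting terms (coefficients in siemens):
  0.04048·V_1 - 0.0001333·V_2 = 0.2308
  0.0001704·V_2 - 0.0001333·V_1 = 0
Determinant D = (0.04048)(0.0001704) - (-0.0001333)(-0.0001333) = 0.000006879
V_1 = [(0.2308)(0.0001704) - (-0.0001333)(0)]/D = 5.716 V
V_2 = [(0.04048)(0) - (0.2308)(-0.0001333)]/D = 4.473 V
V_th = V_2 - V_3 = 4.473 - 0 = 4.473 V
Step 2 — R_th: zero the source — replace V1 by a short circuit (node 3 merges into node 0) — and find the resistance seen between A (node 2) and B (node 0).
Reduce the network between node 2 (A) and node 0 (B) by series/parallel combination:
  Rp1 = R1 ‖ R3 (parallel, both between nodes 0 and 1) = 1/(1/39 + 1/68) = 24.79 Ω
  Rs1 = R2 + Rp1 (series, joined only at node 1) = 7500 + 24.79 = 7525 Ω
  Rp2 = R4 ‖ Rs1 (parallel, both between nodes 0 and 2) = 1/(1/27000 + 1/7525) = 5885 Ω
R_th = 5.885 kΩ

Final answer: V_th = 4.473 V, R_th = 5.885 kΩ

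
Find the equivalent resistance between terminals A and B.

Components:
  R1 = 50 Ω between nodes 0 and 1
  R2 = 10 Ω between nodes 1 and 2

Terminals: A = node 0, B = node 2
Reduce the network between node 0 (A) and node 2 (B) by series/parallel combination:
  Rs1 = R1 + R2 (series, joined only at node 1) = 50 + 10 = 60 Ω
R_eq = 60 Ω

Final answer: 60 Ω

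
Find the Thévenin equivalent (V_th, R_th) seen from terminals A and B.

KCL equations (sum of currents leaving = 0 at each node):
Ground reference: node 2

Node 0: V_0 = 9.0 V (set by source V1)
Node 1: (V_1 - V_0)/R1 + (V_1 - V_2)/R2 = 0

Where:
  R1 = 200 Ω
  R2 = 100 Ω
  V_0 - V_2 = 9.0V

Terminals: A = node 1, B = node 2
Step 1 — V_th is the open-circuit voltage V_A - V_B (nothing connected across the terminals).
Nodal analysis, taking node 2 as the 0 V reference.
Source V1 fixes V_0 = 9 V.
KCL at each unknown node (sum of currents leaving = 0; resistances in Ω):
  Node 1: (V_1 - 9)/200 + (V_1 - 0)/100 = 0
Collecting terms: 0.015 × V_1 = 0.045  =>  V_1 = 3 V
V_th = V_1 - V_2 = 3 - 0 = 3 V
Step 2 — R_th: zero the source — replace V1 by a short circuit (node 2 merges into node 0) — and find the resistance seen between A (node 1) and B (node 0).
Reduce the network between node 1 (A) and node 0 (B) by series/parallel combination:
  Rp1 = R1 ‖ R2 (parallel, both between nodes 0 and 1) = 1/(1/200 + 1/100) = 66.67 Ω
R_th = 66.67 Ω

Final answer: V_th = 3 V, R_th = 66.67 Ω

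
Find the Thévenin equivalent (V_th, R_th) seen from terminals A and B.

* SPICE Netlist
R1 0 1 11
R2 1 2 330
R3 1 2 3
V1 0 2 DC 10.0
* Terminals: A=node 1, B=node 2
Step 1 — V_th is the open-circuit voltage V_A - V_B (nothing connected across the terminals).
Nodal analysis, taking node 2 as the 0 V reference.
Source V1 fixes V_0 = 10 V.
KCL at each unknown node (sum of currents leaving = 0; resistances in Ω):
  Node 1: (V_1 - 10)/11 + (V_1 - 0)/330 + (V_1 - 0)/3 = 0
Collecting terms: 0.4273 × V_1 = 0.9091  =>  V_1 = 2.128 V
V_th = V_1 - V_2 = 2.128 - 0 = 2.128 V
Step 2 — R_th: zero the source — replace V1 by a short circuit (node 2 merges into node 0) — and find the resistance seen between A (node 1) and B (node 0).
Reduce the network between node 1 (A) and node 0 (B) by series/parallel combination:
  Rp1 = R1 ‖ R2 ‖ R3 (parallel, all between nodes 0 and 1) = 1/(1/11 + 1/330 + 1/3) = 2.34 Ω
R_th = 2.34 Ω

Final answer: V_th = 2.128 V, R_th = 2.34 Ω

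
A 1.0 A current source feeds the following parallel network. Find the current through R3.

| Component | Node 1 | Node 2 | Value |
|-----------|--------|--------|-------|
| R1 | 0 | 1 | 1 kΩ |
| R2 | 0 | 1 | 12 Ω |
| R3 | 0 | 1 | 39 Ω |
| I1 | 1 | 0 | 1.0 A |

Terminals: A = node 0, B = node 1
All resistors sit directly between nodes 0 and 1, so they are in parallel and share one voltage V; the full source current 1 A splits among them.
1/R_par = 1/1000 + 1/12 + 1/39 = 0.11 S  =>  R_par = 9.093 Ω
V = I × R_par = 1 × 9.093 = 9.093 V
I_R3 = V/R3 = 9.093/39 = 0.2332 A

Final answer: 0.2332 A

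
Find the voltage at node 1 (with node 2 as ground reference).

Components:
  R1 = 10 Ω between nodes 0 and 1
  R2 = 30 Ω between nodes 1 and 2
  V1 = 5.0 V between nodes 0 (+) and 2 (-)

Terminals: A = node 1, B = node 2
Nodal analysis, taking node 2 as the 0 V reference.
Source V1 fixes V_0 = 5 V.
KCL at each unknown node (sum of currents leaving = 0; resistances in Ω):
  Node 1: (V_1 - 5)/10 + (V_1 - 0)/30 = 0
Collecting terms: 0.1333 × V_1 = 0.5  =>  V_1 = 3.75 V
The requested potential is V_1 = 3.75 V.

Final answer: V_1 = 3.75 V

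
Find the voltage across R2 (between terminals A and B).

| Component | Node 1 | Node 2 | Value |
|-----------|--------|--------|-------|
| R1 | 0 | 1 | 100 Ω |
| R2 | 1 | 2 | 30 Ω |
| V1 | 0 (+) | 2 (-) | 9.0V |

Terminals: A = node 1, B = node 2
R1 and R2 are in series across V1 (node 0 → node 1 → node 2), and the output A–B is taken across R2, so this is a voltage divider.
Series current: I = V1/(R1 + R2) = 9/(100 + 30) = 9/130 = 0.06923 A
V_R2 = I × R2 = V1 × R2/(R1 + R2) = 9 × 30/130 = 2.077 V

Final answer: 2.077 V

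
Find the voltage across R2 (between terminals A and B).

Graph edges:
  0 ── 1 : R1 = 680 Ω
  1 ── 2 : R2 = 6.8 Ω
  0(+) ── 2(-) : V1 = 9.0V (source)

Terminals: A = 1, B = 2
R1 and R2 are in series across V1 (node 0 → node 1 → node 2), and the output A–B is taken across R2, so this is a voltage divider.
Series current: I = V1/(R1 + R2) = 9/(680 + 6.8) = 9/686.8 = 0.0131 A
V_R2 = I × R2 = V1 × R2/(R1 + R2) = 9 × 6.8/686.8 = 0.08911 V

Final answer: 0.08911 V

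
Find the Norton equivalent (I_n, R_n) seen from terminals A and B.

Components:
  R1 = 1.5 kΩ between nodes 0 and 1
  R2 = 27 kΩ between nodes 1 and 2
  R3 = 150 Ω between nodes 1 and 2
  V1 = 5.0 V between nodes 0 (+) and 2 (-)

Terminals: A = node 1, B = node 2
Find the Thévenin equivalent first; then I_n = V_th/R_th and R_n = R_th.
Step 1 — V_th is the open-circuit voltage V_A - V_B (nothing connected across the terminals).
Nodal analysis, taking node 2 as the 0 V reference.
Source V1 fixes V_0 = 5 V.
KCL at each unknown node (sum of currents leaving = 0; resistances in Ω):
  Node 1: (V_1 - 5)/1500 + (V_1 - 0)/27000 + (V_1 - 0)/150 = 0
Collecting terms: 0.00737 × V_1 = 0.003333  =>  V_1 = 0.4523 V
V_th = V_1 - V_2 = 0.4523 - 0 = 0.4523 V
Step 2 — R_th: zero the source — replace V1 by a short circuit (node 2 merges into node 0) — and find the resistance seen between A (node 1) and B (node 0).
Reduce the network between node 1 (A) and node 0 (B) by series/parallel combination:
  Rp1 = R1 ‖ R2 ‖ R3 (parallel, all between nodes 0 and 1) = 1/(1/1500 + 1/27000 + 1/150) = 135.7 Ω
R_th = 135.7 Ω
I_n = V_th/R_th = 0.4523/135.7 = 0.003333 A, and R_n = R_th = 135.7 Ω

Final answer: I_n = 0.003333 A, R_n = 135.7 Ω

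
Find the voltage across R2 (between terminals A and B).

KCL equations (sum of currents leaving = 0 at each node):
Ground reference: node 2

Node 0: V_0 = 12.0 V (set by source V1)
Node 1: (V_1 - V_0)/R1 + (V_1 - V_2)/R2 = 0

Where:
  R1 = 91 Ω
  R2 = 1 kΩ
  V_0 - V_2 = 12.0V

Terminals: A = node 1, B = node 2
R1 and R2 are in series across V1 (node 0 → node 1 → node 2), and the output A–B is taken across R2, so this is a voltage divider.
Series current: I = V1/(R1 + R2) = 12/(91 + 1000) = 12/1091 = 0.011 A
V_R2 = I × R2 = V1 × R2/(R1 + R2) = 12 × 1000/1091 = 11 V

Final answer: 11 V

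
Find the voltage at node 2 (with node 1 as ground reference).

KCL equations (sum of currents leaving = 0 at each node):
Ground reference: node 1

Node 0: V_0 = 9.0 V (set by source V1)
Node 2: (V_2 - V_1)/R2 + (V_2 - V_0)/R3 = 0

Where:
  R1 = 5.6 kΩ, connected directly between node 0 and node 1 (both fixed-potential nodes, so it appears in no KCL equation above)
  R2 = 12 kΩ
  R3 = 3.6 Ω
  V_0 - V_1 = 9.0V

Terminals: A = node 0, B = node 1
Nodal analysis, taking node 1 as the 0 V reference.
Source V1 fixes V_0 = 9 V.
KCL at each unknown node (sum of currents leaving = 0; resistances in Ω):
  Node 2: (V_2 - 0)/12000 + (V_2 - 9)/3.6 = 0
Collecting terms: 0.2779 × V_2 = 2.5  =>  V_2 = 8.997 V
The requested potential is V_2 = 8.997 V.

Final answer: V_2 = 8.997 V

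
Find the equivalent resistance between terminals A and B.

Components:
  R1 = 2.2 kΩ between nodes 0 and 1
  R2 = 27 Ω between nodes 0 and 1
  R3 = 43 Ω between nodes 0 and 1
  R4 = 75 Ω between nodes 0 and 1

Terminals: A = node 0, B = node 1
Reduce the network between node 0 (A) and node 1 (B) by series/parallel combination:
  Rp1 = R1 ‖ R2 ‖ R3 ‖ R4 (parallel, all between nodes 0 and 1) = 1/(1/2200 + 1/27 + 1/43 + 1/75) = 13.5 Ω
R_eq = 13.5 Ω

Final answer: 13.5 Ω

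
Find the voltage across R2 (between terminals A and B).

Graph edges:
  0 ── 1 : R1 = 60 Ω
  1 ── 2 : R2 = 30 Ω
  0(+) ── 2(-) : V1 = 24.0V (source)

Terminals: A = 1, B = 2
R1 and R2 are in series across V1 (node 0 → node 1 → node 2), and the output A–B is taken across R2, so this is a voltage divider.
Series current: I = V1/(R1 + R2) = 24/(60 + 30) = 24/90 = 0.2667 A
V_R2 = I × R2 = V1 × R2/(R1 + R2) = 24 × 30/90 = 8 V

Final answer: 8 V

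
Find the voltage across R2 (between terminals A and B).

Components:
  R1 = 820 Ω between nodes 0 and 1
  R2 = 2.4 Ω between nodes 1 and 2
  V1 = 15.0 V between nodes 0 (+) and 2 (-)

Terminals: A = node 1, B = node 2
R1 and R2 are in series across V1 (node 0 → node 1 → node 2), and the output A–B is taken across R2, so this is a voltage divider.
Series current: I = V1/(R1 + R2) = 15/(820 + 2.4) = 15/822.4 = 0.01824 A
V_R2 = I × R2 = V1 × R2/(R1 + R2) = 15 × 2.4/822.4 = 0.04377 V

Final answer: 0.04377 V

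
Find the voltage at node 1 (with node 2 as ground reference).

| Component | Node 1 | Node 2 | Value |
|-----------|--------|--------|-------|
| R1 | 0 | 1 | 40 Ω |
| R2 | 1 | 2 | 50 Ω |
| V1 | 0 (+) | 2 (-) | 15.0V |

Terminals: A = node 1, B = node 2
Nodal analysis, taking node 2 as the 0 V reference.
Source V1 fixes V_0 = 15 V.
KCL at each unknown node (sum of currents leaving = 0; resistances in Ω):
  Node 1: (V_1 - 15)/40 + (V_1 - 0)/50 = 0
Collecting terms: 0.045 × V_1 = 0.375  =>  V_1 = 8.333 V
The requested potential is V_1 = 8.333 V.

Final answer: V_1 = 8.333 V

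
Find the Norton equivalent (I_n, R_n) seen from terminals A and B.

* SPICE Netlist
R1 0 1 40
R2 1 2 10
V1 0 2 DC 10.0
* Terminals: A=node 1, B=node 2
Find the Thévenin equivalent first; then I_n = V_th/R_th and R_n = R_th.
Step 1 — V_th is the open-circuit voltage V_A - V_B (nothing connected across the terminals).
Nodal analysis, taking node 2 as the 0 V reference.
Source V1 fixes V_0 = 10 V.
KCL at each unknown node (sum of currents leaving = 0; resistances in Ω):
  Node 1: (V_1 - 10)/40 + (V_1 - 0)/10 = 0
Collecting terms: 0.125 × V_1 = 0.25  =>  V_1 = 2 V
V_th = V_1 - V_2 = 2 - 0 = 2 V
Step 2 — R_th: zero the source — replace V1 by a short circuit (node 2 merges into node 0) — and find the resistance seen between A (node 1) and B (node 0).
Reduce the network between node 1 (A) and node 0 (B) by series/parallel combination:
  Rp1 = R1 ‖ R2 (parallel, both between nodes 0 and 1) = 1/(1/40 + 1/10) = 8 Ω
R_th = 8 Ω
I_n = V_th/R_th = 2/8 = 0.25 A, and R_n = R_th = 8 Ω

Final answer: I_n = 0.25 A, R_n = 8 Ω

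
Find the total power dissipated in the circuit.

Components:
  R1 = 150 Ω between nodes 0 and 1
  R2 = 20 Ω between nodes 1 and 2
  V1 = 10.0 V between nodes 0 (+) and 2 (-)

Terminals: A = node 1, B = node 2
Nodal analysis, taking node 2 as the 0 V reference.
Source V1 fixes V_0 = 10 V.
KCL at each unknown node (sum of currents leaving = 0; resistances in Ω):
  Node 1: (V_1 - 10)/150 + (V_1 - 0)/20 = 0
Collecting terms: 0.05667 × V_1 = 0.06667  =>  V_1 = 1.176 V
Power in each resistor, P = (ΔV)²/R:
  P_R1 = (10 - 1.176)²/150 = 0.519 W
  P_R2 = (1.176 - 0)²/20 = 0.0692 W
P_total = P_R1 + P_R2 = 0.5882 W

Final answer: 0.5882 W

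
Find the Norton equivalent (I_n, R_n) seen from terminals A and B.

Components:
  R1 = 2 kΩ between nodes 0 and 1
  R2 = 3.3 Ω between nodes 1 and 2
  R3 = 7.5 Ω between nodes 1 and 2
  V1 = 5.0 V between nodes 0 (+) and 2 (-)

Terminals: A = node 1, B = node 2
Find the Thévenin equivalent first; then I_n = V_th/R_th and R_n = R_th.
Step 1 — V_th is the open-circuit voltage V_A - V_B (nothing connected across the terminals).
Nodal analysis, taking node 2 as the 0 V reference.
Source V1 fixes V_0 = 5 V.
KCL at each unknown node (sum of currents leaving = 0; resistances in Ω):
  Node 1: (V_1 - 5)/2000 + (V_1 - 0)/3.3 + (V_1 - 0)/7.5 = 0
Collecting terms: 0.4369 × V_1 = 0.0025  =>  V_1 = 0.005723 V
V_th = V_1 - V_2 = 0.005723 - 0 = 0.005723 V
Step 2 — R_th: zero the source — replace V1 by a short circuit (node 2 merges into node 0) — and find the resistance seen between A (node 1) and B (node 0).
Reduce the network between node 1 (A) and node 0 (B) by series/parallel combination:
  Rp1 = R1 ‖ R2 ‖ R3 (parallel, all between nodes 0 and 1) = 1/(1/2000 + 1/3.3 + 1/7.5) = 2.289 Ω
R_th = 2.289 Ω
I_n = V_th/R_th = 0.005723/2.289 = 0.0025 A, and R_n = R_th = 2.289 Ω

Final answer: I_n = 0.0025 A, R_n = 2.289 Ω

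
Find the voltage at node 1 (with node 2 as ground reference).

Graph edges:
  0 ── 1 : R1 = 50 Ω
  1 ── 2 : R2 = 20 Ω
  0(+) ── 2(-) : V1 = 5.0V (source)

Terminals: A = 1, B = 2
Nodal analysis, taking node 2 as the 0 V reference.
Source V1 fixes V_0 = 5 V.
KCL at each unknown node (sum of currents leaving = 0; resistances in Ω):
  Node 1: (V_1 - 5)/50 + (V_1 - 0)/20 = 0
Collecting terms: 0.07 × V_1 = 0.1  =>  V_1 = 1.429 V
The requested potential is V_1 = 1.429 V.

Final answer: V_1 = 1.429 V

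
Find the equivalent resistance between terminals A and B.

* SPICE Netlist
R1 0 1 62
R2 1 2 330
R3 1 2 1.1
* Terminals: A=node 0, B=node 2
Reduce the network between node 0 (A) and node 2 (B) by series/parallel combination:
  Rp1 = R2 ‖ R3 (parallel, both between nodes 1 and 2) = 1/(1/330 + 1/1.1) = 1.096 Ω
  Rs1 = R1 + Rp1 (series, joined only at node 1) = 62 + 1.096 = 63.1 Ω
R_eq = 63.1 Ω

Final answer: 63.1 Ω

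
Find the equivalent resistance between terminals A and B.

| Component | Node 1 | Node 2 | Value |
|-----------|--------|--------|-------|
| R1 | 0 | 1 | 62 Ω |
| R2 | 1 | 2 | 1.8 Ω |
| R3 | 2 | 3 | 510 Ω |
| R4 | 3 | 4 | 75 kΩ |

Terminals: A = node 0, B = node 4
Reduce the network between node 0 (A) and node 4 (B) by series/parallel combination:
  Rs1 = R1 + R2 (series, joined only at node 1) = 62 + 1.8 = 63.8 Ω
  Rs2 = R3 + Rs1 (series, joined only at node 2) = 510 + 63.8 = 573.8 Ω
  Rs3 = R4 + Rs2 (series, joined only at node 3) = 75000 + 573.8 = 75570 Ω
R_eq = 75.57 kΩ

Final answer: 75.57 kΩ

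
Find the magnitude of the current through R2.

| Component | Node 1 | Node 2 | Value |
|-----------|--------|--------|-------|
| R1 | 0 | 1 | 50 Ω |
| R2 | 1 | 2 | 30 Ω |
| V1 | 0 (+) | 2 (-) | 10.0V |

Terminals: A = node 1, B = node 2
Nodal analysis, taking node 2 as the 0 V reference.
Source V1 fixes V_0 = 10 V.
KCL at each unknown node (sum of currents leaving = 0; resistances in Ω):
  Node 1: (V_1 - 10)/50 + (V_1 - 0)/30 = 0
Collecting terms: 0.05333 × V_1 = 0.2  =>  V_1 = 3.75 V
I_R2 = (V_1 - V_2)/R2 = (3.75 - 0)/30 = 0.125 A
|I_R2| = 0.125 A

Final answer: |I_R2| = 0.125 A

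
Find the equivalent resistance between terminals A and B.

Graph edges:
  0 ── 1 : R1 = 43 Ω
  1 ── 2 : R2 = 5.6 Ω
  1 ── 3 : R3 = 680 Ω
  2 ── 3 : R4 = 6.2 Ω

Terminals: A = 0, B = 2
Reduce the network between node 0 (A) and node 2 (B) by series/parallel combination:
  Rs1 = R3 + R4 (series, joined only at node 3) = 680 + 6.2 = 686.2 Ω
  Rp1 = R2 ‖ Rs1 (parallel, both between nodes 1 and 2) = 1/(1/5.6 + 1/686.2) = 5.555 Ω
  Rs2 = R1 + Rp1 (series, joined only at node 1) = 43 + 5.555 = 48.55 Ω
R_eq = 48.55 Ω

Final answer: 48.55 Ω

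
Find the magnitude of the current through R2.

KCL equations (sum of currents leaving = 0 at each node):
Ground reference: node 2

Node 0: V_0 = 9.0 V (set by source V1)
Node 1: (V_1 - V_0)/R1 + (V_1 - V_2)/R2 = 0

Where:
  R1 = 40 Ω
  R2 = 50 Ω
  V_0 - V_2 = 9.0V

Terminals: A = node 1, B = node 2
Nodal analysis, taking node 2 as the 0 V reference.
Source V1 fixes V_0 = 9 V.
KCL at each unknown node (sum of currents leaving = 0; resistances in Ω):
  Node 1: (V_1 - 9)/40 + (V_1 - 0)/50 = 0
Collecting terms: 0.045 × V_1 = 0.225  =>  V_1 = 5 V
I_R2 = (V_1 - V_2)/R2 = (5 - 0)/50 = 0.1 A
|I_R2| = 0.1 A

Final answer: |I_R2| = 0.1 A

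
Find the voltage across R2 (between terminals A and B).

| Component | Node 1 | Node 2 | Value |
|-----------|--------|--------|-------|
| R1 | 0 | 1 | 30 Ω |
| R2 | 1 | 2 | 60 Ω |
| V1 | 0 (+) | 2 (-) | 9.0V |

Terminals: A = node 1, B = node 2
R1 and R2 are in series across V1 (node 0 → node 1 → node 2), and the output A–B is taken across R2, so this is a voltage divider.
Series current: I = V1/(R1 + R2) = 9/(30 + 60) = 9/90 = 0.1 A
V_R2 = I × R2 = V1 × R2/(R1 + R2) = 9 × 60/90 = 6 V

Final answer: 6 V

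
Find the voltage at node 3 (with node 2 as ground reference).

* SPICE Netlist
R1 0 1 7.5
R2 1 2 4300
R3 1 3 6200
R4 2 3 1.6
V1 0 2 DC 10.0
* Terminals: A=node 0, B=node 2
Nodal analysis, taking node 2 as the 0 V reference.
Source V1 fixes V_0 = 10 V.
KCL at each unknown node (sum of currents leaving = 0; resistances in Ω):
  Node 1: (V_1 - 10)/7.5 + (V_1 - 0)/4300 + (V_1 - V_3)/6200 = 0
  Node 3: (V_3 - V_1)/6200 + (V_3 - 0)/1.6 = 0
Collecting terms (coefficients in siemens):
  0.1337·V_1 - 0.0001613·V_3 = 1.333
  0.6252·V_3 - 0.0001613·V_1 = 0
Determinant D = (0.1337)(0.6252) - (-0.0001613)(-0.0001613) = 0.0836
V_1 = [(1.333)(0.6252) - (-0.0001613)(0)]/D = 9.971 V
V_3 = [(0.1337)(0) - (1.333)(-0.0001613)]/D = 0.002572 V
The requested potential is V_3 = 0.002572 V.

Final answer: V_3 = 0.002572 V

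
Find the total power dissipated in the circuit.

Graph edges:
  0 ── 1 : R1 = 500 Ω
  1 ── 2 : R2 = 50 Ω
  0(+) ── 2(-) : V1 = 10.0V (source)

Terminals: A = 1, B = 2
Nodal analysis, taking node 2 as the 0 V reference.
Source V1 fixes V_0 = 10 V.
KCL at each unknown node (sum of currents leaving = 0; resistances in Ω):
  Node 1: (V_1 - 10)/500 + (V_1 - 0)/50 = 0
Collecting terms: 0.022 × V_1 = 0.02  =>  V_1 = 0.9091 V
Power in each resistor, P = (ΔV)²/R:
  P_R1 = (10 - 0.9091)²/500 = 0.1653 W
  P_R2 = (0.9091 - 0)²/50 = 0.01653 W
P_total = P_R1 + P_R2 = 0.1818 W

Final answer: 0.1818 W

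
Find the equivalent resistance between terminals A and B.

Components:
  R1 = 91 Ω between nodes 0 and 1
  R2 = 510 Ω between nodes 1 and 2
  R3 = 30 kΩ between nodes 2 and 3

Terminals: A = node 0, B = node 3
Reduce the network between node 0 (A) and node 3 (B) by series/parallel combination:
  Rs1 = R1 + R2 (series, joined only at node 1) = 91 + 510 = 601 Ω
  Rs2 = R3 + Rs1 (series, joined only at node 2) = 30000 + 601 = 30600 Ω
R_eq = 30.6 kΩ

Final answer: 30.6 kΩ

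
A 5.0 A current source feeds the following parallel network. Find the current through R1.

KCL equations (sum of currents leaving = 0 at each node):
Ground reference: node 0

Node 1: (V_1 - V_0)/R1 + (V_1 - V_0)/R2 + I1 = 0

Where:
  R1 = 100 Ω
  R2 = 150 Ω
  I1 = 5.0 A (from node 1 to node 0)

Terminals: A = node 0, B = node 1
All resistors sit directly between nodes 0 and 1, so they are in parallel and share one voltage V; the full source current 5 A splits among them.
1/R_par = 1/100 + 1/150 = 0.01667 S  =>  R_par = 60 Ω
V = I × R_par = 5 × 60 = 300 V
I_R1 = V/R1 = 300/100 = 3 A

Final answer: 3 A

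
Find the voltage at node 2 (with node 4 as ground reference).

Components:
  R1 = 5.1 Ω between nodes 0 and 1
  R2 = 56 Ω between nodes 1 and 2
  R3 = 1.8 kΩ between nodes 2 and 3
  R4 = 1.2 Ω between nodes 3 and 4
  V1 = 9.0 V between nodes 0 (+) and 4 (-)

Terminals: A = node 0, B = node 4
Nodal analysis, taking node 4 as the 0 V reference.
Source V1 fixes V_0 = 9 V.
KCL at each unknown node (sum of currents leaving = 0; resistances in Ω):
  Node 1: (V_1 - 9)/5.1 + (V_1 - V_2)/56 = 0
  Node 2: (V_2 - V_1)/56 + (V_2 - V_3)/1800 = 0
  Node 3: (V_3 - V_2)/1800 + (V_3 - 0)/1.2 = 0
Collecting terms (coefficients in siemens):
  0.2139·V_1 - 0.01786·V_2 = 1.765
  0.01841·V_2 - 0.01786·V_1 - 0.0005556·V_3 = 0
  0.8339·V_3 - 0.0005556·V_2 = 0
Solving these 3 simultaneous equations (Gaussian elimination) gives:
  V_1 = 8.975 V, V_2 = 8.705 V, V_3 = 0.005799 V
The requested potential is V_2 = 8.705 V.

Final answer: V_2 = 8.705 V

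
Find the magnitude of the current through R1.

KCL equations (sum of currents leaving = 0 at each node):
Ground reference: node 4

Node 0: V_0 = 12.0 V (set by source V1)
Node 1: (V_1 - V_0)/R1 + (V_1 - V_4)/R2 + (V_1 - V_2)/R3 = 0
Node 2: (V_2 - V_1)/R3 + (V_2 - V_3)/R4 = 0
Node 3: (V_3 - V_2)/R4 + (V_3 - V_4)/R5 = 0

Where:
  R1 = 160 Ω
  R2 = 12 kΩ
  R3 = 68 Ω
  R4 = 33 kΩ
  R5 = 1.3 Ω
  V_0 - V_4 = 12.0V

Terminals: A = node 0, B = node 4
Nodal analysis, taking node 4 as the 0 V reference.
Source V1 fixes V_0 = 12 V.
KCL at each unknown node (sum of currents leaving = 0; resistances in Ω):
  Node 1: (V_1 - 12)/160 + (V_1 - 0)/12000 + (V_1 - V_2)/68 = 0
  Node 2: (V_2 - V_1)/68 + (V_2 - V_3)/33000 = 0
  Node 3: (V_3 - V_2)/33000 + (V_3 - 0)/1.3 = 0
Collecting terms (coefficients in siemens):
  0.02104·V_1 - 0.01471·V_2 = 0.075
  0.01474·V_2 - 0.01471·V_1 - 0.0000303·V_3 = 0
  0.7693·V_3 - 0.0000303·V_2 = 0
Solving these 3 simultaneous equations (Gaussian elimination) gives:
  V_1 = 11.79 V, V_2 = 11.76 V, V_3 = 0.0004633 V
I_R1 = (V_0 - V_1)/R1 = (12 - 11.79)/160 = 0.001339 A
|I_R1| = 0.001339 A

Final answer: |I_R1| = 0.001339 A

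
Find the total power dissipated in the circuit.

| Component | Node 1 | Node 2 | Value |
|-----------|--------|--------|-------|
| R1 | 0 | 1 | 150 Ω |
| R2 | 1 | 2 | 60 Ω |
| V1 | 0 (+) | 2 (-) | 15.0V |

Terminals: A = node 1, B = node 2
Nodal analysis, taking node 2 as the 0 V reference.
Source V1 fixes V_0 = 15 V.
KCL at each unknown node (sum of currents leaving = 0; resistances in Ω):
  Node 1: (V_1 - 15)/150 + (V_1 - 0)/60 = 0
Collecting terms: 0.02333 × V_1 = 0.1  =>  V_1 = 4.286 V
Power in each resistor, P = (ΔV)²/R:
  P_R1 = (15 - 4.286)²/150 = 0.7653 W
  P_R2 = (4.286 - 0)²/60 = 0.3061 W
P_total = P_R1 + P_R2 = 1.071 W

Final answer: 1.071 W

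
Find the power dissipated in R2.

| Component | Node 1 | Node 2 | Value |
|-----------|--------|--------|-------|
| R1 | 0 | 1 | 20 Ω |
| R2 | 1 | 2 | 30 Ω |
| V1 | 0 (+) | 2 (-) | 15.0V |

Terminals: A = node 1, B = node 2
Nodal analysis, taking node 2 as the 0 V reference.
Source V1 fixes V_0 = 15 V.
KCL at each unknown node (sum of currents leaving = 0; resistances in Ω):
  Node 1: (V_1 - 15)/20 + (V_1 - 0)/30 = 0
Collecting terms: 0.08333 × V_1 = 0.75  =>  V_1 = 9 V
I_R2 = (V_1 - V_2)/R2 = (9 - 0)/30 = 0.3 A
P_R2 = I_R2² × R2 = (0.3)² × 30 = 2.7 W

Final answer: 2.7 W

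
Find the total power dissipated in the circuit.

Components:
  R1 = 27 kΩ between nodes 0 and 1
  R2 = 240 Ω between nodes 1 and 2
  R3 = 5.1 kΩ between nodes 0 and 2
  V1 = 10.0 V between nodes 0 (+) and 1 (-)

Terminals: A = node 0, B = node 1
Nodal analysis, taking node 1 as the 0 V reference.
Source V1 fixes V_0 = 10 V.
KCL at each unknown node (sum of currents leaving = 0; resistances in Ω):
  Node 2: (V_2 - 0)/240 + (V_2 - 10)/5100 = 0
Collecting terms: 0.004363 × V_2 = 0.001961  =>  V_2 = 0.4494 V
Power in each resistor, P = (ΔV)²/R:
  P_R1 = (10 - 0)²/27000 = 0.003704 W
  P_R2 = (0 - 0.4494)²/240 = 0.0008416 W
  P_R3 = (10 - 0.4494)²/5100 = 0.01788 W
P_total = P_R1 + P_R2 + P_R3 = 0.02243 W

Final answer: 0.02243 W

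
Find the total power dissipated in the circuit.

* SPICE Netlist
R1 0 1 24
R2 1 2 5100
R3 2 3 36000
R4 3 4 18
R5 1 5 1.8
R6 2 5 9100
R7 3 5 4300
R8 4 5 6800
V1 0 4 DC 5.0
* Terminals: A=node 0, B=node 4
Nodal analysis, taking node 4 as the 0 V reference.
Source V1 fixes V_0 = 5 V.
KCL at each unknown node (sum of currents leaving = 0; resistances in Ω):
  Node 1: (V_1 - 5)/24 + (V_1 - V_2)/5100 + (V_1 - V_5)/1.8 = 0
  Node 2: (V_2 - V_1)/5100 + (V_2 - V_3)/36000 + (V_2 - V_5)/9100 = 0
  Node 3: (V_3 - V_2)/36000 + (V_3 - 0)/18 + (V_3 - V_5)/4300 = 0
  Node 5: (V_5 - V_1)/1.8 + (V_5 - V_2)/9100 + (V_5 - V_3)/4300 + (V_5 - 0)/6800 = 0
Collecting terms (coefficients in siemens):
  0.5974·V_1 - 0.0001961·V_2 - 0.5556·V_5 = 0.2083
  0.0003337·V_2 - 0.0001961·V_1 - 0.00002778·V_3 - 0.0001099·V_5 = 0
  0.05582·V_3 - 0.00002778·V_2 - 0.0002326·V_5 = 0
  0.556·V_5 - 0.5556·V_1 - 0.0001099·V_2 - 0.0002326·V_3 = 0
Solving these 4 simultaneous equations (Gaussian elimination) gives:
  V_1 = 4.952 V, V_2 = 4.541 V, V_3 = 0.02288 V, V_5 = 4.949 V
Power in each resistor, P = (ΔV)²/R:
  P_R1 = (5 - 4.952)²/24 = 0.00009588 W
  P_R2 = (4.952 - 4.541)²/5100 = 0.00003318 W
  P_R3 = (4.541 - 0.02288)²/36000 = 0.0005669 W
  P_R4 = (0.02288 - 0)²/18 = 0.00002908 W
  P_R5 = (4.952 - 4.949)²/1.8 = 0.000006622 W
  P_R6 = (4.541 - 4.949)²/9100 = 0.00001829 W
  P_R7 = (0.02288 - 4.949)²/4300 = 0.005642 W
  P_R8 = (0 - 4.949)²/6800 = 0.003601 W
P_total = P_R1 + P_R2 + P_R3 + P_R4 + P_R5 + P_R6 + P_R7 + P_R8 = 0.009994 W

Final answer: 0.009994 W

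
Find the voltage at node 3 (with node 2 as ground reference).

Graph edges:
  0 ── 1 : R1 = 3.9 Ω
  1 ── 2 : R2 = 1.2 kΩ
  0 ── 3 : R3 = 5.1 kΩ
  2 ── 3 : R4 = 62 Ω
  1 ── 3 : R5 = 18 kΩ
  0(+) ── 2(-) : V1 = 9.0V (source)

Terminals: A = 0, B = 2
Nodal analysis, taking node 2 as the 0 V reference.
Source V1 fixes V_0 = 9 V.
KCL at each unknown node (sum of currents leaving = 0; resistances in Ω):
  Node 1: (V_1 - 9)/3.9 + (V_1 - 0)/1200 + (V_1 - V_3)/18000 = 0
  Node 3: (V_3 - 9)/5100 + (V_3 - 0)/62 + (V_3 - V_1)/18000 = 0
Collecting terms (coefficients in siemens):
  0.2573·V_1 - 0.00005556·V_3 = 2.308
  0.01638·V_3 - 0.00005556·V_1 = 0.001765
Determinant D = (0.2573)(0.01638) - (-0.00005556)(-0.00005556) = 0.004215
V_1 = [(2.308)(0.01638) - (-0.00005556)(0.001765)]/D = 8.969 V
V_3 = [(0.2573)(0.001765) - (2.308)(-0.00005556)]/D = 0.1381 V
The requested potential is V_3 = 0.1381 V.

Final answer: V_3 = 0.1381 V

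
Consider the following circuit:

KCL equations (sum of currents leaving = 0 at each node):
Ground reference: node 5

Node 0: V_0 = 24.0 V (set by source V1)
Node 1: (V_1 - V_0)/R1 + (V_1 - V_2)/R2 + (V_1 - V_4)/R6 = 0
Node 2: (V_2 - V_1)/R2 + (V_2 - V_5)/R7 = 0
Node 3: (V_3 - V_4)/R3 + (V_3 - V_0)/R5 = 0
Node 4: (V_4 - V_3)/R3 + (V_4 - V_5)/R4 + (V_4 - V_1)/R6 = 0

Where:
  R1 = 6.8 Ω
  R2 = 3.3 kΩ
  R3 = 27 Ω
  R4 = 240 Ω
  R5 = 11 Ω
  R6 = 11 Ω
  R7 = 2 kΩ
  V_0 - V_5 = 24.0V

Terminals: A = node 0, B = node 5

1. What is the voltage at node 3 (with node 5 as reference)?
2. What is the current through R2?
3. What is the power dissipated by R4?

Nodal analysis, taking node 5 as the 0 V reference.
Source V1 fixes V_0 = 24 V.
KCL at each unknown node (sum of currents leaving = 0; resistances in Ω):
  Node 1: (V_1 - 24)/6.8 + (V_1 - V_2)/3300 + (V_1 - V_4)/11 = 0
  Node 2: (V_2 - V_1)/3300 + (V_2 - 0)/2000 = 0
  Node 3: (V_3 - V_4)/27 + (V_3 - 24)/11 = 0
  Node 4: (V_4 - V_3)/27 + (V_4 - 0)/240 + (V_4 - V_1)/11 = 0
Collecting terms (coefficients in siemens):
  0.2383·V_1 - 0.000303·V_2 - 0.09091·V_4 = 3.529
  0.000803·V_2 - 0.000303·V_1 = 0
  0.1279·V_3 - 0.03704·V_4 = 2.182
  0.1321·V_4 - 0.09091·V_1 - 0.03704·V_3 = 0
Solving these 4 simultaneous equations (Gaussian elimination) gives:
  V_1 = 23.53 V, V_2 = 8.88 V, V_3 = 23.66 V, V_4 = 22.83 V
Part 1:
  Read off the nodal solution: V_3 = 23.66 V
Part 2:
  I_R2 = (V_1 - V_2)/R2 = (23.53 - 8.88)/3300 = 0.00444 A
  Magnitude: I_R2 = 0.00444 A
Part 3:
  I_R4 = (V_4 - V_5)/R4 = (22.83 - 0)/240 = 0.09511 A
  P_R4 = I_R4² × R4 = (0.09511)² × 240 = 2.171 W

Final answers:
1. V_3 = 23.66 V
2. I_R2 = 0.00444 A
3. P_R4 = 2.171 W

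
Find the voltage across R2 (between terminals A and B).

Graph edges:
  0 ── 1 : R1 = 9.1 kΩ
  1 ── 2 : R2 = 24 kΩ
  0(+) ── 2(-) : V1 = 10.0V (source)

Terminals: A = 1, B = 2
R1 and R2 are in series across V1 (node 0 → node 1 → node 2), and the output A–B is taken across R2, so this is a voltage divider.
Series current: I = V1/(R1 + R2) = 10/(9100 + 24000) = 10/33100 = 0.0003021 A
V_R2 = I × R2 = V1 × R2/(R1 + R2) = 10 × 24000/33100 = 7.251 V

Final answer: 7.251 V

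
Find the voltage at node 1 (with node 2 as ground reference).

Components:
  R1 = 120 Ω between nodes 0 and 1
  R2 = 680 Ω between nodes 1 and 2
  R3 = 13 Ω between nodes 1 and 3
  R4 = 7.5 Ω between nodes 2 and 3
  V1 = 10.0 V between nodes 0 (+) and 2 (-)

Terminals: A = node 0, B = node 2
Nodal analysis, taking node 2 as the 0 V reference.
Source V1 fixes V_0 = 10 V.
KCL at each unknown node (sum of currents leaving = 0; resistances in Ω):
  Node 1: (V_1 - 10)/120 + (V_1 - 0)/680 + (V_1 - V_3)/13 = 0
  Node 3: (V_3 - V_1)/13 + (V_3 - 0)/7.5 = 0
Collecting terms (coefficients in siemens):
  0.08673·V_1 - 0.07692·V_3 = 0.08333
  0.2103·V_3 - 0.07692·V_1 = 0
Determinant D = (0.08673)(0.2103) - (-0.07692)(-0.07692) = 0.01232
V_1 = [(0.08333)(0.2103) - (-0.07692)(0)]/D = 1.422 V
V_3 = [(0.08673)(0) - (0.08333)(-0.07692)]/D = 0.5204 V
The requested potential is V_1 = 1.422 V.

Final answer: V_1 = 1.422 V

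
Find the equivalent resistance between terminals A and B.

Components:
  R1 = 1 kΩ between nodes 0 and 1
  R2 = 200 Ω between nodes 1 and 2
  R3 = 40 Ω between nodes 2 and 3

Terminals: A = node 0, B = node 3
Reduce the network between node 0 (A) and node 3 (B) by series/parallel combination:
  Rs1 = R1 + R2 (series, joined only at node 1) = 1000 + 200 = 1200 Ω
  Rs2 = R3 + Rs1 (series, joined only at node 2) = 40 + 1200 = 1240 Ω
R_eq = 1.24 kΩ

Final answer: 1.24 kΩ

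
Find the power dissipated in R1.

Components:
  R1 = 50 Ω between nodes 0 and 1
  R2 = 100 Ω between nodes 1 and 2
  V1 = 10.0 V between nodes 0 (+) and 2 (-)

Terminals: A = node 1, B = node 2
Nodal analysis, taking node 2 as the 0 V reference.
Source V1 fixes V_0 = 10 V.
KCL at each unknown node (sum of currents leaving = 0; resistances in Ω):
  Node 1: (V_1 - 10)/50 + (V_1 - 0)/100 = 0
Collecting terms: 0.03 × V_1 = 0.2  =>  V_1 = 6.667 V
I_R1 = (V_0 - V_1)/R1 = (10 - 6.667)/50 = 0.06667 A
P_R1 = I_R1² × R1 = (0.06667)² × 50 = 0.2222 W

Final answer: 0.2222 W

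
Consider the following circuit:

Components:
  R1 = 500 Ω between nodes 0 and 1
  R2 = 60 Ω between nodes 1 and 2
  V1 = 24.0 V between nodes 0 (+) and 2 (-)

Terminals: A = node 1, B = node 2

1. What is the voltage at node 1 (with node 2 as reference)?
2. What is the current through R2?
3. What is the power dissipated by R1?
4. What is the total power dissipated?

Nodal analysis, taking node 2 as the 0 V reference.
Source V1 fixes V_0 = 24 V.
KCL at each unknown node (sum of currents leaving = 0; resistances in Ω):
  Node 1: (V_1 - 24)/500 + (V_1 - 0)/60 = 0
Collecting terms: 0.01867 × V_1 = 0.048  =>  V_1 = 2.571 V
Part 1:
  Read off the nodal solution: V_1 = 2.571 V
Part 2:
  I_R2 = (V_1 - V_2)/R2 = (2.571 - 0)/60 = 0.04286 A
  Magnitude: I_R2 = 0.04286 A
Part 3:
  I_R1 = (V_0 - V_1)/R1 = (24 - 2.571)/500 = 0.04286 A
  P_R1 = I_R1² × R1 = (0.04286)² × 500 = 0.9184 W
Part 4:
  Power in each resistor, P = (ΔV)²/R:
    P_R1 = (24 - 2.571)²/500 = 0.9184 W
    P_R2 = (2.571 - 0)²/60 = 0.1102 W
  P_total = P_R1 + P_R2 = 1.029 W

Final answers:
1. V_1 = 2.571 V
2. I_R2 = 0.04286 A
3. P_R1 = 0.9184 W
4. P_total = 1.029 W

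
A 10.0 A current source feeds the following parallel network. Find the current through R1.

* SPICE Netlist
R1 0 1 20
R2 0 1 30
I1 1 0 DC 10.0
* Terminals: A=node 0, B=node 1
All resistors sit directly between nodes 0 and 1, so they are in parallel and share one voltage V; the full source current 10 A splits among them.
1/R_par = 1/20 + 1/30 = 0.08333 S  =>  R_par = 12 Ω
V = I × R_par = 10 × 12 = 120 V
I_R1 = V/R1 = 120/20 = 6 A

Final answer: 6 A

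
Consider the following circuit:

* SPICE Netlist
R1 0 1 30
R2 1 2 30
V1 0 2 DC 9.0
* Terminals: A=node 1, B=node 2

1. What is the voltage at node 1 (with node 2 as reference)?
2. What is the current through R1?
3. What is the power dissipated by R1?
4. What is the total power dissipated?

Nodal analysis, taking node 2 as the 0 V reference.
Source V1 fixes V_0 = 9 V.
KCL at each unknown node (sum of currents leaving = 0; resistances in Ω):
  Node 1: (V_1 - 9)/30 + (V_1 - 0)/30 = 0
Collecting terms: 0.06667 × V_1 = 0.3  =>  V_1 = 4.5 V
Part 1:
  Read off the nodal solution: V_1 = 4.5 V
Part 2:
  I_R1 = (V_0 - V_1)/R1 = (9 - 4.5)/30 = 0.15 A
  Magnitude: I_R1 = 0.15 A
Part 3:
  I_R1 = (V_0 - V_1)/R1 = (9 - 4.5)/30 = 0.15 A
  P_R1 = I_R1² × R1 = (0.15)² × 30 = 0.675 W
Part 4:
  Power in each resistor, P = (ΔV)²/R:
    P_R1 = (9 - 4.5)²/30 = 0.675 W
    P_R2 = (4.5 - 0)²/30 = 0.675 W
  P_total = P_R1 + P_R2 = 1.35 W

Final answers:
1. V_1 = 4.5 V
2. I_R1 = 0.15 A
3. P_R1 = 0.675 W
4. P_total = 1.35 W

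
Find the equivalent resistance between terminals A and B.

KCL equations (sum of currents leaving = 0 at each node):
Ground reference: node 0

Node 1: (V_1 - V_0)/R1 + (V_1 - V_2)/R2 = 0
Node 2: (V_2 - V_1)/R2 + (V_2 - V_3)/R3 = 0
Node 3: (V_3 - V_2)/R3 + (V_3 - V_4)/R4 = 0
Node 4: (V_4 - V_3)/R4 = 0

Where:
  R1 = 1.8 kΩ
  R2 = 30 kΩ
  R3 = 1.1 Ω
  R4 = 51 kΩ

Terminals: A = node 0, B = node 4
Reduce the network between node 0 (A) and node 4 (B) by series/parallel combination:
  Rs1 = R1 + R2 (series, joined only at node 1) = 1800 + 30000 = 31800 Ω
  Rs2 = R3 + Rs1 (series, joined only at node 2) = 1.1 + 31800 = 31800 Ω
  Rs3 = R4 + Rs2 (series, joined only at node 3) = 51000 + 31800 = 82800 Ω
R_eq = 82.8 kΩ

Final answer: 82.8 kΩ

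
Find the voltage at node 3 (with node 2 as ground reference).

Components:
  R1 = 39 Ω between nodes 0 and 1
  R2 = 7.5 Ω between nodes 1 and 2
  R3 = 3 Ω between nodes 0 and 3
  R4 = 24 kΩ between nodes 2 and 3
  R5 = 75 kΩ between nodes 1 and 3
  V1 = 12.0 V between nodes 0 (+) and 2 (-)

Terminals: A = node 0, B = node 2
Nodal analysis, taking node 2 as the 0 V reference.
Source V1 fixes V_0 = 12 V.
KCL at each unknown node (sum of currents leaving = 0; resistances in Ω):
  Node 1: (V_1 - 12)/39 + (V_1 - 0)/7.5 + (V_1 - V_3)/75000 = 0
  Node 3: (V_3 - 12)/3 + (V_3 - 0)/24000 + (V_3 - V_1)/75000 = 0
Collecting terms (coefficients in siemens):
  0.159·V_1 - 0.00001333·V_3 = 0.3077
  0.3334·V_3 - 0.00001333·V_1 = 4
Determinant D = (0.159)(0.3334) - (-0.00001333)(-0.00001333) = 0.053
V_1 = [(0.3077)(0.3334) - (-0.00001333)(4)]/D = 1.936 V
V_3 = [(0.159)(4) - (0.3077)(-0.00001333)]/D = 12 V
The requested potential is V_3 = 12 V.

Final answer: V_3 = 12 V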